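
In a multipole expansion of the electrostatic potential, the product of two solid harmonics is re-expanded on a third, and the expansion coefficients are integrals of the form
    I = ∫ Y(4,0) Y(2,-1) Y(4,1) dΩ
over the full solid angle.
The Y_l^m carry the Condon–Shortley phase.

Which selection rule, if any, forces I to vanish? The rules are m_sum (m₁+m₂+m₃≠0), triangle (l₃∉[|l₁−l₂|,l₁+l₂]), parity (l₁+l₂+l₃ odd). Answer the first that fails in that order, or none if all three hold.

m₁+m₂+m₃ = 0 − 1 + 1 = 0  ✓
triangle: |4−2|=2 ≤ l₃=4 ≤ 4+2=6  ✓
parity: l₁+l₂+l₃ = 10 is even  ✓

none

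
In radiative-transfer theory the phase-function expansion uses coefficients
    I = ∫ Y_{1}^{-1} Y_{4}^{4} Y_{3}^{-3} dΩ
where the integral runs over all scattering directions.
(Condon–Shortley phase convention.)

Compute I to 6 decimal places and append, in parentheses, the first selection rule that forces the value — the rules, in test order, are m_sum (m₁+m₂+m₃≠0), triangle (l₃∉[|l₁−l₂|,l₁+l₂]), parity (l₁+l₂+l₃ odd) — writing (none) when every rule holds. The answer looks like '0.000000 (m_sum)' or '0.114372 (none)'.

Rules hold: Σm=0, L=8 even, 3≤3≤5.
N = 3·9·7 = 189
Δ = 2!·0!·6!/9! = 1/252
Racah Σ t=1..1: t=1:−1/36 = -1/36
⇒ 3j(1 4 3; 0 0 0)² = 4/63, sgn +1
Racah Σ t=2..2: t=2:+1/1440 = 1/1440
⇒ 3j(1 4 3; -1 4 -3)² = 1/9, sgn +1
4πI² = N·(3j₀)²·(3jₘ)² = 4/3
I = +1·√(1.33333/4π) = 0.32573501
No selection rule forces the value: the integral is nonzero (none).

0.325735 (none)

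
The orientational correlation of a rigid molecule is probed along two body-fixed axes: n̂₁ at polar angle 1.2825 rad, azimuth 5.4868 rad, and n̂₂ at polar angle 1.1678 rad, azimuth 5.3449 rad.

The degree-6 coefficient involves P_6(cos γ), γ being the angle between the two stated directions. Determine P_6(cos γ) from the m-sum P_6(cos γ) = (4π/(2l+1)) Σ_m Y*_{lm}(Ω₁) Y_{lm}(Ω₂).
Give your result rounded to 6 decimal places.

Expand P_6 via completeness: Σ_{m} conj(Y_{6,m}) at Ω₁ times Y_{6,m} at Ω₂ —
  term(m=-6) = +0.072357+0.082599i   from Y*(Ω₁)=+0.024713+0.374331i, Y(Ω₂)=+0.232405-0.177953i
  term(m=-5) = +0.126397+0.108532i   from Y*(Ω₁)=-0.257138+0.287064i, Y(Ω₂)=-0.009061-0.432194i
  term(m=-4) = -0.004977-0.003173i   from Y*(Ω₁)=+0.033363-0.001467i, Y(Ω₂)=-0.144710-0.101475i
  term(m=-3) = +0.081616+0.037007i   from Y*(Ω₁)=+0.251489+0.235434i, Y(Ω₂)=+0.246371-0.083491i
  term(m=-2) = +0.018733+0.005464i   from Y*(Ω₁)=+0.001575+0.071660i, Y(Ω₂)=+0.081955-0.259618i
  term(m=-1) = +0.053785+0.007684i   from Y*(Ω₁)=+0.219139-0.224008i, Y(Ω₂)=+0.102496+0.139837i
  term(m=+0) = +0.028454+0.000000i   from Y*(Ω₁)=+0.098629-0.000000i, Y(Ω₂)=+0.288496+0.000000i
  term(m=+1) = +0.053785-0.007684i   from Y*(Ω₁)=-0.219139-0.224008i, Y(Ω₂)=-0.102496+0.139837i
  term(m=+2) = +0.018733-0.005464i   from Y*(Ω₁)=+0.001575-0.071660i, Y(Ω₂)=+0.081955+0.259618i
  term(m=+3) = +0.081616-0.037007i   from Y*(Ω₁)=-0.251489+0.235434i, Y(Ω₂)=-0.246371-0.083491i
  term(m=+4) = -0.004977+0.003173i   from Y*(Ω₁)=+0.033363+0.001467i, Y(Ω₂)=-0.144710+0.101475i
  term(m=+5) = +0.126397-0.108532i   from Y*(Ω₁)=+0.257138+0.287064i, Y(Ω₂)=+0.009061-0.432194i
  term(m=+6) = +0.072357-0.082599i   from Y*(Ω₁)=+0.024713-0.374331i, Y(Ω₂)=+0.232405+0.177953i
Σ over m = +0.724278-0.000000i; ×(4π/13) → +0.700119-0.000000i. Real part: 0.700119

0.700119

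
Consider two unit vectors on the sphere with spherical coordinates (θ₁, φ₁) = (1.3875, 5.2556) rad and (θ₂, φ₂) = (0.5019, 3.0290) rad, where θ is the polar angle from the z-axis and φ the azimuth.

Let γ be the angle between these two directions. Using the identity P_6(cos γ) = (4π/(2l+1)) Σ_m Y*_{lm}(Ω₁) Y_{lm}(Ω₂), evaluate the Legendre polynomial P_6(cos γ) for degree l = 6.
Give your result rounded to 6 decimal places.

Expand P_6 via completeness: Σ_{m} conj(Y_{6,m}) at Ω₁ times Y_{6,m} at Ω₂ —
  m=-6: (0.433499, 0.051248) × (0.004674, 0.003745) = (0.001834, 0.001863)  (running Σ = (0.001834, 0.001863))
  m=-5: (0.115718, 0.255317) × (-0.031974, -0.020178) = (0.001452, -0.010498)  (running Σ = (0.003286, -0.008635))
  m=-4: (0.119837, -0.174397) × (0.128259, 0.062015) = (0.026185, -0.014936)  (running Σ = (0.029471, -0.023572))
  m=-3: (0.296827, 0.017485) × (-0.327205, -0.114927) = (-0.095114, -0.039835)  (running Σ = (-0.065643, -0.063406))
  m=-2: (-0.064281, -0.122165) × (0.489236, 0.112070) = (-0.017758, -0.066971)  (running Σ = (-0.083400, -0.130378))
  m=-1: (0.154171, -0.255333) × (-0.247860, -0.028026) = (-0.045369, 0.058966)  (running Σ = (-0.128769, -0.071411))
  m=0: (-0.117654, -0.000000) × (-0.349538, 0.000000) = (0.041125, 0.000000)  (running Σ = (-0.087645, -0.071411))
  m=1: (-0.154171, -0.255333) × (0.247860, -0.028026) = (-0.045369, -0.058966)  (running Σ = (-0.133013, -0.130378))
  m=2: (-0.064281, 0.122165) × (0.489236, -0.112070) = (-0.017758, 0.066971)  (running Σ = (-0.150771, -0.063406))
  m=3: (-0.296827, 0.017485) × (0.327205, -0.114927) = (-0.095114, 0.039835)  (running Σ = (-0.245885, -0.023572))
  m=4: (0.119837, 0.174397) × (0.128259, -0.062015) = (0.026185, 0.014936)  (running Σ = (-0.219700, -0.008635))
  m=5: (-0.115718, 0.255317) × (0.031974, -0.020178) = (0.001452, 0.010498)  (running Σ = (-0.218248, 0.001863))
  m=6: (0.433499, -0.051248) × (0.004674, -0.003745) = (0.001834, -0.001863)  (running Σ = (-0.216414, 0.000000))
Accumulated sum (-0.216414, 0.000000); after 4π/(2l+1) scaling, (-0.209195, 0.000000) ⇒ P_6 = -0.209195

-0.209195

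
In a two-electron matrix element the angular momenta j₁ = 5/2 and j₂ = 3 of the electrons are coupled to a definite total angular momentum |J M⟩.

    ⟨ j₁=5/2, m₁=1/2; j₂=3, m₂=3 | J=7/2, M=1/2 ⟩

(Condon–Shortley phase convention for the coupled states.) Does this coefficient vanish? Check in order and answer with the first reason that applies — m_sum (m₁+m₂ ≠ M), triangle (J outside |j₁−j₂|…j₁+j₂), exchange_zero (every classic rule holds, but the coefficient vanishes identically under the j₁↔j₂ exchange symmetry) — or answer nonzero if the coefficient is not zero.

m_sum

m-sum: m₁+m₂ = 1/2+3 = 7/2, M = 1/2  ✗ ⇒ coefficient is 0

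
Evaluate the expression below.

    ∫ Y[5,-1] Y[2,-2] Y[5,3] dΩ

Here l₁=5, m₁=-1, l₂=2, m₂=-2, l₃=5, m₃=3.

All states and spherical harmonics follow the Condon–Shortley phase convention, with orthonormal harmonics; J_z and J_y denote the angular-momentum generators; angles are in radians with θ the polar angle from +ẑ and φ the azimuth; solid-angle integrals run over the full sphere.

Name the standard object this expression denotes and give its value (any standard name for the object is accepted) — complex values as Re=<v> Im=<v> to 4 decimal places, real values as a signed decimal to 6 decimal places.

Gaunt coefficient, +0.171169

This is a Gaunt coefficient — the integral of a triple product of spherical harmonics over the sphere.
m-sum 0 ✓  L=12 even ✓  3≤5≤7 ✓
Π(2lᵢ+1) = 11×5×11 = 605
triangle coeff Δ(5,2,5) = 1/38610
Σ_t [0,2]: t=0:+1/2880 t=1:−1/576 t=2:+1/2880 = -1/960
(3j)²=10/429 [(5 2 5; 0 0 0)], sign=+1
Σ_t [0,0]: t=0:+1/5760 = 1/5760
(3j)²=56/2145 [(5 2 5; -1 -2 3)], sign=+1
⇒ 4πI² = 560/1521
I = (+1)√(560/1521/(4π)) = 0.17116875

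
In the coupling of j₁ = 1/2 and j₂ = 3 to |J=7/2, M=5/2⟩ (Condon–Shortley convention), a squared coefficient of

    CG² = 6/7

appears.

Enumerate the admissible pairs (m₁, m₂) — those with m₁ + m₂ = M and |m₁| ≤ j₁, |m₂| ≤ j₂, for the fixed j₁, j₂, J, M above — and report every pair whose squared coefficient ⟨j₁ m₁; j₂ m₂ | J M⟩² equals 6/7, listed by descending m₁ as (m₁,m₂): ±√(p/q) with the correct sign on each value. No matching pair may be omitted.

(1/2,2): +√(6/7)

Admissible pairs with m₁+m₂ = M = 5/2: (-1/2,3), (1/2,2)
  (m₁,m₂)=(1/2,2): CG² = 6/7, CG = +√(6/7)   ← matches the target
  (m₁,m₂)=(-1/2,3): CG² = 1/7, CG = +√(1/7)
Pairs with CG² = 6/7: (1/2,2): +√(6/7)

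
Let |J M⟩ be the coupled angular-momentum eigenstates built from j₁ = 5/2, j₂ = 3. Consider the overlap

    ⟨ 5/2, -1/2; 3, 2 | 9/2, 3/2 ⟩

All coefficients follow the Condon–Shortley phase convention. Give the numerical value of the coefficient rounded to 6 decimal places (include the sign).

√[10·1!4!5!/11! · 2!3!5!1!6!3!] = √(345600/77)
  +(−1)^0/∏(0,1,3,5,1,0)! = 1/720  (running 1/720)
  +(−1)^1/∏(1,0,2,4,2,1)! = -1/96  (running -13/1440)
⟨..|..⟩ = √(345600/77)·(-13/1440) = -0.604815

-0.604815  (= −√(169/462))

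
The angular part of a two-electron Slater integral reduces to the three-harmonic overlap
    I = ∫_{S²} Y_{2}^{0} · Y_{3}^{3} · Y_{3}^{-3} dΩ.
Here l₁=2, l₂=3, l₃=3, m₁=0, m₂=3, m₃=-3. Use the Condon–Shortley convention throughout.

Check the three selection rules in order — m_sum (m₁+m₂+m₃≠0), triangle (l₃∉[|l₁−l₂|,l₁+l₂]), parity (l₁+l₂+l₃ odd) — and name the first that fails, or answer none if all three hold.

Σmᵢ = 0  ✓
l₃∈[|l₁−l₂|,l₁+l₂]=[1,5], have l₃=3  ✓
Σlᵢ = 8 ⇒ even  ✓

none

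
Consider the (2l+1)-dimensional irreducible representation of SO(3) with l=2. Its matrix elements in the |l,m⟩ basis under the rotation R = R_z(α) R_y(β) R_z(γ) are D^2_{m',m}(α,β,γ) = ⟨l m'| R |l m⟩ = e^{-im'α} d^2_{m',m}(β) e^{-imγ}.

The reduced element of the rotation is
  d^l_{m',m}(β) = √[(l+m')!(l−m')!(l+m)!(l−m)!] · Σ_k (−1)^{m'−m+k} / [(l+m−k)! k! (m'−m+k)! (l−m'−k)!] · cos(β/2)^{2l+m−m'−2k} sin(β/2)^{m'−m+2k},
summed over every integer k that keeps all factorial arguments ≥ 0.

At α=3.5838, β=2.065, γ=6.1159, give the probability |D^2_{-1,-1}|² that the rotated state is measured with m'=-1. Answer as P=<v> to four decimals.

D^2_{-1,-1}(3.5838,2.0650,6.1159) = e^{-i·-1·3.5838}·d^2_{-1,-1}(2.0650)·e^{-i·-1·6.1159}. Compute d first:
c=cos(2.065000/2)=0.512674, s=sin(2.065000/2)=0.858583; N=√[1·6·1·6]=6.000000
Admissible k: 0..1 (factorial args all ≥0)
  k=0: (−1)^0·6.0000/(6)·0.5127^4·0.8586^0 = +0.069082
  k=1: (−1)^1·6.0000/(2)·0.5127^2·0.8586^2 = -0.581258
d^2_{-1,-1}(2.0650) = +0.069082 -0.581258 = -0.512176
|D^2_{-1,-1}|² = |d^2_{-1,-1}(β)|² = (-0.512176)² = 0.262324 (the z-rotation phases have unit modulus)

P=0.2623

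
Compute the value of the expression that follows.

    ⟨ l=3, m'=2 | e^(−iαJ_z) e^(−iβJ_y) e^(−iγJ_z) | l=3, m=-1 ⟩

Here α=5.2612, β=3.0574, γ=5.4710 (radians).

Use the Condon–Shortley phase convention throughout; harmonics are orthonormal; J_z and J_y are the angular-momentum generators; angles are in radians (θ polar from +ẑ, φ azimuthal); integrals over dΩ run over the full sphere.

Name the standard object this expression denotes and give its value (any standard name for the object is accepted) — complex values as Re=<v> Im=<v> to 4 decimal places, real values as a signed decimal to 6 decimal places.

This is a Wigner D-matrix element — the rotation-matrix element ⟨l m'| R(α,β,γ) |l m⟩ in the angular-momentum basis.
First d^3_{2,-1}(β=3.0574), then the phase factors e^{-i(2)α} and e^{-i(-1)γ}:
Half-angle: c=0.042084, s=0.999114. N=√(120·1·2·24)=75.894664
Admissible k: 0..1 (factorial args all ≥0)
  k=0: (−1)^3·75.8947/(12)·0.0421^3·0.9991^3 = -0.000470
  k=1: (−1)^4·75.8947/(24)·0.0421^1·0.9991^5 = +0.132493
d^3_{2,-1}(3.0574) = -0.000470 +0.132493 = +0.132022
Phases: e^{-i·(2)·5.2612}=-0.455714+0.890126i, e^{-i·(-1)·5.4710}=+0.687914-0.725792i ⇒ D=+0.043905+0.124508i

Wigner D-matrix element, Re=0.0439 Im=0.1245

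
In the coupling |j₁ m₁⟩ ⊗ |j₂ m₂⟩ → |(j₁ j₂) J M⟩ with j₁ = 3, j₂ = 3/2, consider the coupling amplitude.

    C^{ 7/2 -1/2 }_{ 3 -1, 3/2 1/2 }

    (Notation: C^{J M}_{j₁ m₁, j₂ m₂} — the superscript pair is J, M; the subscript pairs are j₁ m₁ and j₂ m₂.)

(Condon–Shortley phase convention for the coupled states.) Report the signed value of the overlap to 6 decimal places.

−√(2/7) ≈ -0.534522

j₁+j₂−J=1  J+j₁−j₂=5  J−j₁+j₂=2  j₁+j₂+J+1=9
(j₁±m₁, j₂±m₂, J±M) = (2,4,2,1,3,4)
P² = 512/7
sum k=0..1:
  [0] +1/48 = 1/48
  [1] −1/12 = -1/12
S = -1/16
C² = P²·S² = 2/7 ; C = -0.534522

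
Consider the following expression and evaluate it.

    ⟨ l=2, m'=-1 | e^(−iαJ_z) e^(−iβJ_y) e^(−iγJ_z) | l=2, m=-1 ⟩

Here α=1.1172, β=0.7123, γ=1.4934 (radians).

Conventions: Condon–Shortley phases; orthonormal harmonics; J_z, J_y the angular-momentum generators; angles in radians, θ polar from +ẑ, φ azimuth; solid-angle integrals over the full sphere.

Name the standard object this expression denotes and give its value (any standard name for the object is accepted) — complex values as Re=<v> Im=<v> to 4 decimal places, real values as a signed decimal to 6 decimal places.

This is a Wigner D-matrix element — the rotation-matrix element ⟨l m'| R(α,β,γ) |l m⟩ in the angular-momentum basis.
Split into d^2_{-1,-1}(β=0.7123) × two z-phases.
Half-angle: c=0.937246, s=0.348668. N=√(1·6·1·6)=6.000000
Admissible k: 0..1 (factorial args all ≥0)
  k=0: (−1)^0·6.0000/(6)·0.9372^4·0.3487^0 = +0.771640
  k=1: (−1)^1·6.0000/(2)·0.9372^2·0.3487^2 = -0.320371
d^2_{-1,-1}(0.7123) = +0.771640 -0.320371 = +0.451268
D = (+0.438201+0.898877i)·(+0.451268)·(+0.077319+0.997006i) = -0.389131+0.228518i

Wigner D-matrix element, Re=-0.3891 Im=0.2285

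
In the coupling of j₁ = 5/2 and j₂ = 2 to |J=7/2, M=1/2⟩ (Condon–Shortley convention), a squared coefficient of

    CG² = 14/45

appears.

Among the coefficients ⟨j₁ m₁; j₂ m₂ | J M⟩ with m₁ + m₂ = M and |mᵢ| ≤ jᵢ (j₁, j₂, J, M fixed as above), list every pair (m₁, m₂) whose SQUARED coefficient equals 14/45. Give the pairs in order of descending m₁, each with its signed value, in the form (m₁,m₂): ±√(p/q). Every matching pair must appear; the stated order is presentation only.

(-1/2,1): −√(14/45)

Admissible pairs with m₁+m₂ = M = 1/2: (-3/2,2), (-1/2,1), (1/2,0), (3/2,-1), (5/2,-2)
  (m₁,m₂)=(5/2,-2): CG² = 4/63, CG = +√(4/63)
  (m₁,m₂)=(3/2,-1): CG² = 121/315, CG = +√(121/315)
  (m₁,m₂)=(1/2,0): CG² = 4/105, CG = +√(4/105)
  (m₁,m₂)=(-1/2,1): CG² = 14/45, CG = −√(14/45)   ← matches the target
  (m₁,m₂)=(-3/2,2): CG² = 64/315, CG = −√(64/315)
Pairs with CG² = 14/45: (-1/2,1): −√(14/45)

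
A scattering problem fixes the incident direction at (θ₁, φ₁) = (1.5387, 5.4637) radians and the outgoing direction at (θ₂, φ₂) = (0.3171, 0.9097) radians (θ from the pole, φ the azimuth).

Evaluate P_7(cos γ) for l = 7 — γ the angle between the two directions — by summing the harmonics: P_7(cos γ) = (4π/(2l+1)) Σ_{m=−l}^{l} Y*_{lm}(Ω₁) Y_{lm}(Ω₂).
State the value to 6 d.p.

Addition theorem: P_7(cos γ) = (4π/15) Σ_m Y*_{lm}(Ω₁) Y_{lm}(Ω₂), m = −7…7:
  [-7]  conj(Y_{7,-7})(Ω₁) = 0.42560 + 0.25906j ; Y_{7,-7}(Ω₂) = 0.00014 - 0.00001j ; Δ = 0.00006 + 0.00003j
  [-6]  conj(Y_{7,-6})(Ω₁) = 0.01216 + 0.05861j ; Y_{7,-6}(Ω₂) = 0.00111 + 0.00120j ; Δ = -0.00006 + 0.00008j
  [-5]  conj(Y_{7,-5})(Ω₁) = 0.20832 - 0.29493j ; Y_{7,-5}(Ω₂) = -0.00189 + 0.01146j ; Δ = 0.00298 + 0.00295j
  [-4]  conj(Y_{7,-4})(Ω₁) = 0.06954 - 0.00954j ; Y_{7,-4}(Ω₂) = -0.05061 + 0.02747j ; Δ = -0.00326 + 0.00239j
  [-3]  conj(Y_{7,-3})(Ω₁) = -0.25121 - 0.20445j ; Y_{7,-3}(Ω₂) = -0.18424 - 0.08063j ; Δ = 0.02980 + 0.05792j
  [-2]  conj(Y_{7,-2})(Ω₁) = -0.00509 - 0.07449j ; Y_{7,-2}(Ω₂) = -0.11466 - 0.45166j ; Δ = -0.03306 + 0.01084j
  [-1]  conj(Y_{7,-1})(Ω₁) = -0.21185 + 0.22681j ; Y_{7,-1}(Ω₂) = 0.35573 - 0.45732j ; Δ = 0.02836 + 0.17757j
  [+0]  conj(Y_{7,0})(Ω₁) = -0.07599 + 0.00000j ; Y_{7,0}(Ω₂) = 0.01426 + 0.00000j ; Δ = -0.00108 + 0.00000j
  [+1]  conj(Y_{7,1})(Ω₁) = 0.21185 + 0.22681j ; Y_{7,1}(Ω₂) = -0.35573 - 0.45732j ; Δ = 0.02836 - 0.17757j
  [+2]  conj(Y_{7,2})(Ω₁) = -0.00509 + 0.07449j ; Y_{7,2}(Ω₂) = -0.11466 + 0.45166j ; Δ = -0.03306 - 0.01084j
  [+3]  conj(Y_{7,3})(Ω₁) = 0.25121 - 0.20445j ; Y_{7,3}(Ω₂) = 0.18424 - 0.08063j ; Δ = 0.02980 - 0.05792j
  [+4]  conj(Y_{7,4})(Ω₁) = 0.06954 + 0.00954j ; Y_{7,4}(Ω₂) = -0.05061 - 0.02747j ; Δ = -0.00326 - 0.00239j
  [+5]  conj(Y_{7,5})(Ω₁) = -0.20832 - 0.29493j ; Y_{7,5}(Ω₂) = 0.00189 + 0.01146j ; Δ = 0.00298 - 0.00295j
  [+6]  conj(Y_{7,6})(Ω₁) = 0.01216 - 0.05861j ; Y_{7,6}(Ω₂) = 0.00111 - 0.00120j ; Δ = -0.00006 - 0.00008j
  [+7]  conj(Y_{7,7})(Ω₁) = -0.42560 + 0.25906j ; Y_{7,7}(Ω₂) = -0.00014 - 0.00001j ; Δ = 0.00006 - 0.00003j
Σ over m = 0.04858 + 0.00000j; ×(4π/15) → 0.04070 + 0.00000j. Real part: 0.040702

0.040702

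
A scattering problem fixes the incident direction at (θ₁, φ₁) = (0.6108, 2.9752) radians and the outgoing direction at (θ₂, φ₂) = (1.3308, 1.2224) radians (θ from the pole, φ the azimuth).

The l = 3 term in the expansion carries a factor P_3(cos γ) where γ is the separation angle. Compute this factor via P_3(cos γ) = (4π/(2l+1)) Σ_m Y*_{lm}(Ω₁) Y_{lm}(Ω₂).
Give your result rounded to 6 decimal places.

-0.138763

Summing Y*_{l m}(θ₁,φ₁)·Y_{l m}(θ₂,φ₂) over m ∈ [−3, 3]; prefactor 4π/(2·3+1) = 1.795196:
  m=-3: Y*=(-0.069104, 0.037678)  Y=(-0.330756, 0.191849)  product (0.015628, -0.025720)
  m=-2: Y*=(0.260271, -0.089960)  Y=(-0.175774, -0.147091)  product (-0.058981, -0.022471)
  m=-1: Y*=(-0.430539, 0.072307)  Y=(-0.076893, 0.211703)  product (0.017798, -0.096706)
  m=+0: Y*=(0.108633, -0.000000)  Y=(-0.241052, 0.000000)  product (-0.026186, 0.000000)
  m=+1: Y*=(0.430539, 0.072307)  Y=(0.076893, 0.211703)  product (0.017798, 0.096706)
  m=+2: Y*=(0.260271, 0.089960)  Y=(-0.175774, 0.147091)  product (-0.058981, 0.022471)
  m=+3: Y*=(0.069104, 0.037678)  Y=(0.330756, 0.191849)  product (0.015628, 0.025720)
Accumulated sum (-0.077297, -0.000000); after 4π/(2l+1) scaling, (-0.138763, -0.000000) ⇒ P_3 = -0.138763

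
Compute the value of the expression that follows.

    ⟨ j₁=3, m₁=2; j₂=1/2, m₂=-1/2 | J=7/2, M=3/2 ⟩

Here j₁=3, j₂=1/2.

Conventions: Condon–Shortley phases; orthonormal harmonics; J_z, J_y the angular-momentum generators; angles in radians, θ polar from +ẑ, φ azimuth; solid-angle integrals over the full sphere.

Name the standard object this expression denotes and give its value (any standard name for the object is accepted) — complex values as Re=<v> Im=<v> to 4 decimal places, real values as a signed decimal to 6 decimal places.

Clebsch–Gordan coefficient, +√(2/7) ≈ +0.534522

This is a Clebsch–Gordan (vector-coupling) coefficient.
√[8·0!6!1!/8! · 5!1!0!1!5!2!] = √(28800/7)
  +(−1)^0/∏(0,0,1,0,5,1)! = 1/120  (running 1/120)
⟨..|..⟩ = √(28800/7)·(1/120) = +0.534522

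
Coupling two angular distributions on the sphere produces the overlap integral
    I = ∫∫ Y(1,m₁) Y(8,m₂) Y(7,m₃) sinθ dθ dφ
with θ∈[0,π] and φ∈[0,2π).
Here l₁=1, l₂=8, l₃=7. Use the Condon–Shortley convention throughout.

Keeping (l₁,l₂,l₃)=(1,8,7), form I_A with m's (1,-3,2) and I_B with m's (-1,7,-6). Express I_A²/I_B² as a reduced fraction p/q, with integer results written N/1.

11/21

Same 1,8,7: normalisation and zero-m 3j drop out of the ratio.
A: Δ: 2! 0! 14! / 17! → 1/2040; sum: t=0:+1/87091200 = 1/87091200; 3j²(1 8 7; 1 -3 2) = Δ·Π!·Σ² = 11/408  (sign -1)
B: Δ: 2! 0! 14! / 17! → 1/2040; sum: t=2:+1/12454041600 = 1/12454041600; 3j²(1 8 7; -1 7 -6) = Δ·Π!·Σ² = 7/136  (sign -1)
I_A²/I_B² = (11/408)/(7/136) = 11/21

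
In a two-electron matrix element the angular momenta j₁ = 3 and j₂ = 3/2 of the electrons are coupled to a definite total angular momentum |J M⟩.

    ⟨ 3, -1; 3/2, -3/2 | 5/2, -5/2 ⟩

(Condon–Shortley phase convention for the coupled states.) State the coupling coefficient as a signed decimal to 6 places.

triangle: 2!*4!*1!/8! = 48/40320
(j±m)!: 2!*4!*0!*3!*0!*5! = 34560
prefactor² = (2J+1)*Δ*N² = 1728/7
  k=0: +1/(0!*2!*4!*0!*0!*1!) = 1/48
Σ = 1/48  ⇒  CG² = 1728/7*(1/48)² = 3/28
CG = +√(3/28) = +0.327327

+√(3/28) ≈ +0.327327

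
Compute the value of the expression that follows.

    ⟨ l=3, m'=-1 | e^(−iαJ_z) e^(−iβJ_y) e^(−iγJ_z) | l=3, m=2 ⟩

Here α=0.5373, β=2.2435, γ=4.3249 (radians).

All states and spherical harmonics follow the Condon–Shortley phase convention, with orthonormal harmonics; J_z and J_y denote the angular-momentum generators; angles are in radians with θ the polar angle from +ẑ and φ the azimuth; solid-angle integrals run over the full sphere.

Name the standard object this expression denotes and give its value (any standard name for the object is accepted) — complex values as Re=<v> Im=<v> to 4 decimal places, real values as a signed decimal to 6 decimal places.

Wigner D-matrix element, Re=0.1115 Im=0.4217

This is a Wigner D-matrix element — the rotation-matrix element ⟨l m'| R(α,β,γ) |l m⟩ in the angular-momentum basis.
Split into d^3_{-1,2}(β=2.2435) × two z-phases.
c=cos(2.243500/2)=0.434107, s=sin(2.243500/2)=0.900862; N=√[2·24·120·1]=75.894664
k∈{3,4} keeps every argument non-negative
  k=3: (−1)^0·75.8947/(12)·0.4341^3·0.9009^3 = +0.378262
  k=4: (−1)^1·75.8947/(24)·0.4341^1·0.9009^5 = -0.814491
d^3_{-1,2}(2.2435) = +0.378262 -0.814491 = -0.436229
D = (+0.859094+0.511818i)·(-0.436229)·(-0.714436-0.699700i) = +0.111521+0.421733i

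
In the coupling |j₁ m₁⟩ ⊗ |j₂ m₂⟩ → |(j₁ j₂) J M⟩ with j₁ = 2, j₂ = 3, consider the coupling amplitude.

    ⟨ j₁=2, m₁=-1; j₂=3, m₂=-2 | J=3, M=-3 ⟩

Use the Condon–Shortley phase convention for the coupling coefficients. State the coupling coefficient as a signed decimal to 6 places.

√[7·2!2!4!/9! · 1!3!1!5!0!6!] = √(960)
  +(−1)^1/∏(1,1,2,0,0,4)! = -1/48  (running -1/48)
⟨..|..⟩ = √(960)·(-1/48) = -0.645497

-0.645497  (= −√(5/12))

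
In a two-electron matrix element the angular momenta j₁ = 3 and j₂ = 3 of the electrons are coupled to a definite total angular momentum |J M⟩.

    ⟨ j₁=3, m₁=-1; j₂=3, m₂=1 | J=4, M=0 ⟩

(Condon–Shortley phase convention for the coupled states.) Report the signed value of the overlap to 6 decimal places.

+0.080582  (= +√(1/154))

√[9·2!4!4!/11! · 2!4!4!2!4!4!] = √(663552/1925)
  +(−1)^0/∏(0,2,4,4,0,0)! = 1/1152  (running 1/1152)
  +(−1)^1/∏(1,1,3,3,1,1)! = -1/36  (running -31/1152)
  +(−1)^2/∏(2,0,2,2,2,2)! = 1/32  (running 5/1152)
⟨..|..⟩ = √(663552/1925)·(5/1152) = +0.080582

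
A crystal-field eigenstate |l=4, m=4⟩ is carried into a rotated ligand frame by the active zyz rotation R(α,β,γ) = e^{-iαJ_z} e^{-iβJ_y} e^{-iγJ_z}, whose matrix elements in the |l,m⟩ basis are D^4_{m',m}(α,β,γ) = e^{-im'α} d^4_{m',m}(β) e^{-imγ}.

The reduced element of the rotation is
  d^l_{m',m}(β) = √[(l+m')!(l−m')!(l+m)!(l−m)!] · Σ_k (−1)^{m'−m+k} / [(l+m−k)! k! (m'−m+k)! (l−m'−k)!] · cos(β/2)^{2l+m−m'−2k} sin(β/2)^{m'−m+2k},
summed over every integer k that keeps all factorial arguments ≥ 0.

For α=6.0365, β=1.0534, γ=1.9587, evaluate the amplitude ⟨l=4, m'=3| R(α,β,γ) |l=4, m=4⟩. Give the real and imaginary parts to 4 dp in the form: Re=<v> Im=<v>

First d^4_{3,4}(β=1.0534), then the phase factors e^{-i(3)α} and e^{-i(4)γ}:
With c≡cos(β/2)=0.864471 and s≡sin(β/2)=0.502683, N=[5040·1·40320·1]^{1/2}=14255.272709
Admissible k: 1..1 (factorial args all ≥0)
  k=1: (−1)^0·14255.2727/(5040)·0.8645^7·0.5027^1 = +0.512969
d^4_{3,4}(1.0534) = +0.512969
Attach z-rotation phases: D = e^{-i(3)(6.0365)}·(+0.512969)·e^{-i(4)(1.9587)} = +0.353112-0.372088i

Re=0.3531 Im=-0.3721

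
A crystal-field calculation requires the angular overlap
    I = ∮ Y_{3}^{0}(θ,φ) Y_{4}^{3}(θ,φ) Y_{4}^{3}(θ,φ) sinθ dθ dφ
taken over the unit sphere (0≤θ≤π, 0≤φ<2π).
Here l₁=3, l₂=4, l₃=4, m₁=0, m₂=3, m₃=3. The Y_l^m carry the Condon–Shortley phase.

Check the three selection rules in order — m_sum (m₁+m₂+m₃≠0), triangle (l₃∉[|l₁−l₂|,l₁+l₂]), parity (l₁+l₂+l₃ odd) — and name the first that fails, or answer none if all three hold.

azimuthal sum: 0 + 3 + 3 = 6  ✗
1 ≤ 4 ≤ 7 (triangle on l)
L = 3 + 4 + 4 = 11 (odd)

m_sum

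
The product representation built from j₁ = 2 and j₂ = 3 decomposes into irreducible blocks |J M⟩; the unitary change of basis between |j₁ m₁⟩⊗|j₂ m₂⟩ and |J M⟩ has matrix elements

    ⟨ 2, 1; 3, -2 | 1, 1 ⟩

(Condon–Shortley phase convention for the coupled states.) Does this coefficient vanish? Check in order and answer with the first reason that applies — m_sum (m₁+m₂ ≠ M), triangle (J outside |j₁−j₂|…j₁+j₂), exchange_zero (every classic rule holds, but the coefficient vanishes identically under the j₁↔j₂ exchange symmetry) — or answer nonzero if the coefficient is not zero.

m_sum

m-sum: m₁+m₂ = 1+(-2) = -1, M = 1  ✗ ⇒ coefficient is 0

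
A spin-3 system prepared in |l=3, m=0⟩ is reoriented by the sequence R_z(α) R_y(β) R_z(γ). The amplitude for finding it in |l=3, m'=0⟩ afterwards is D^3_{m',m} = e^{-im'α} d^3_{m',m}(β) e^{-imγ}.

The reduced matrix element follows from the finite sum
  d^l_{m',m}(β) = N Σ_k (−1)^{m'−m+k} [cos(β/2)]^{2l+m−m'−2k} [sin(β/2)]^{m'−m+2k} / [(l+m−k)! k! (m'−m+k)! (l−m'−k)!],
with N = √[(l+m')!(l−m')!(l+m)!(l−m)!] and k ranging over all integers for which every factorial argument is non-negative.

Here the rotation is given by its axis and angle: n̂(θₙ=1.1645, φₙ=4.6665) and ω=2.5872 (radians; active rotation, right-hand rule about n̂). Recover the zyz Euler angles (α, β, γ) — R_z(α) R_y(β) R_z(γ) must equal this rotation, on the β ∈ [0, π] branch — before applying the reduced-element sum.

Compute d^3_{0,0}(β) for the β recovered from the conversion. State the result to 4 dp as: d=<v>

Axis–angle → zyz. n̂ = (sinθₙcosφₙ, sinθₙsinφₙ, cosθₙ) = (-0.042138, -0.917624, +0.395210), ω = 2.5872.
R = I cosω + sinω [n̂]ₓ + (1−cosω) n̂n̂ᵀ gives
  R = [-0.846935, -0.136506, -0.513875; +0.279592, +0.707727, -0.648807; +0.452249, -0.693173, -0.561233]
β = atan2(√(R₁₃²+R₂₃²), R₃₃) = 2.166671; α = atan2(R₂₃, R₁₃) mod 2π = 4.042527; γ = atan2(R₃₂, −R₃₁) mod 2π = 4.134305
d^3_{0,0}(β=2.1667) via the finite sum:
With c≡cos(β/2)=0.468384 and s≡sin(β/2)=0.883525, N=[6·6·6·6]^{1/2}=36.000000
k∈{0,1,2,3} keeps every argument non-negative
  k=0: (−1)^0·36.0000/(36)·0.4684^6·0.8835^0 = +0.010559
  k=1: (−1)^1·36.0000/(4)·0.4684^4·0.8835^2 = -0.338134
  k=2: (−1)^2·36.0000/(4)·0.4684^2·0.8835^4 = +1.203156
  k=3: (−1)^3·36.0000/(36)·0.4684^0·0.8835^6 = -0.475678
d^3_{0,0}(2.1667) = +0.010559 -0.338134 +1.203156 -0.475678 = +0.399903

d=0.3999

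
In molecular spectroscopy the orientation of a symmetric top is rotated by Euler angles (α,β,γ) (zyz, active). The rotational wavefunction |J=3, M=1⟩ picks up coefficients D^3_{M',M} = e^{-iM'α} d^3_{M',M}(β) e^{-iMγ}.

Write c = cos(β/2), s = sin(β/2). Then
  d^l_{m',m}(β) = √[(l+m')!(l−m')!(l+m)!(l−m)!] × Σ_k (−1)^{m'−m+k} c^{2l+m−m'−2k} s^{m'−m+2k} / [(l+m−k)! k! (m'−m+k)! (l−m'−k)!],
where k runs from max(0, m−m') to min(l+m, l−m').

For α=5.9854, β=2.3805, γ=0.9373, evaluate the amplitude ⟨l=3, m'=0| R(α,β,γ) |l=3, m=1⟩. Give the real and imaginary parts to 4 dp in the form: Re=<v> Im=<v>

D^3_{0,1}(5.9854,2.3805,0.9373) = e^{-i·0·5.9854}·d^3_{0,1}(2.3805)·e^{-i·1·0.9373}. Compute d first:
c=cos(2.380500/2)=0.371428, s=sin(2.380500/2)=0.928462; N=√[6·6·24·2]=41.569219
The bounds max(0,m−m')=1 and min(l+m,l−m')=3 give 3 terms
  k=1: (−1)^0·41.5692/(12)·0.3714^5·0.9285^1 = +0.022737
  k=2: (−1)^1·41.5692/(4)·0.3714^3·0.9285^3 = -0.426213
  k=3: (−1)^2·41.5692/(12)·0.3714^1·0.9285^5 = +0.887739
d^3_{0,1}(2.3805) = +0.022737 -0.426213 +0.887739 = +0.484262
D = (+1.000000+0.000000i)·(+0.484262)·(+0.591966-0.805963i) = +0.286667-0.390297i

Re=0.2867 Im=-0.3903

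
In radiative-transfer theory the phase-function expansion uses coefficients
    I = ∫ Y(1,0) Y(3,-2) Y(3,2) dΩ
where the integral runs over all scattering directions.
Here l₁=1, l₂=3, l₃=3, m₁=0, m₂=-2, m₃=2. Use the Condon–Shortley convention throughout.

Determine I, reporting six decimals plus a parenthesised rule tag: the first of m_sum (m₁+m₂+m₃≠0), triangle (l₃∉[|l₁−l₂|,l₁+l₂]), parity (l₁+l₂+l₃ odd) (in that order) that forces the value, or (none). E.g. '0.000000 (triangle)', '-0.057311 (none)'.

0.000000 (parity)

L=7 odd ⇒ parity kills the (l;000) factor ⇒ I = 0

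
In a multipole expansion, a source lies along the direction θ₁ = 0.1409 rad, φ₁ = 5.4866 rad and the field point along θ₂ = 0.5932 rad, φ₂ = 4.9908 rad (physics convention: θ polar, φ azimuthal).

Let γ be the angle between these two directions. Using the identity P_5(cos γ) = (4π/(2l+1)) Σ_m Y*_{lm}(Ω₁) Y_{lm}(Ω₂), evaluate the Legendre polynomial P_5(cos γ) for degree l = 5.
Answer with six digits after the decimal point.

Expand P_5 via completeness: Σ_{m} conj(Y_{5,m}) at Ω₁ times Y_{5,m} at Ω₂ —
  m=-5: Y*=(-0.000017, 0.000019)  Y=(0.024934, 0.004505)  product (-0.000001, 0.000000)
  m=-4: Y*=(-0.000565, 0.000025)  Y=(0.052457, -0.106641)  product (-0.000027, 0.000062)
  m=-3: Y*=(-0.005475, -0.005119)  Y=(-0.232446, -0.210361)  product (0.000196, 0.002342)
  m=-2: Y*=(-0.001437, -0.064211)  Y=(-0.396098, 0.246583)  product (0.016403, 0.025080)
  m=-1: Y*=(0.234466, -0.239772)  Y=(0.064006, 0.223927)  product (0.068699, 0.037156)
  m=+0: Y*=(0.801286, -0.000000)  Y=(-0.324623, 0.000000)  product (-0.260116, 0.000000)
  m=+1: Y*=(-0.234466, -0.239772)  Y=(-0.064006, 0.223927)  product (0.068699, -0.037156)
  m=+2: Y*=(-0.001437, 0.064211)  Y=(-0.396098, -0.246583)  product (0.016403, -0.025080)
  m=+3: Y*=(0.005475, -0.005119)  Y=(0.232446, -0.210361)  product (0.000196, -0.002342)
  m=+4: Y*=(-0.000565, -0.000025)  Y=(0.052457, 0.106641)  product (-0.000027, -0.000062)
  m=+5: Y*=(0.000017, 0.000019)  Y=(-0.024934, 0.004505)  product (-0.000001, -0.000000)
Σ over m = (-0.089576, 0.000000); ×(4π/11) → (-0.102332, 0.000000). Real part: -0.102332

-0.102332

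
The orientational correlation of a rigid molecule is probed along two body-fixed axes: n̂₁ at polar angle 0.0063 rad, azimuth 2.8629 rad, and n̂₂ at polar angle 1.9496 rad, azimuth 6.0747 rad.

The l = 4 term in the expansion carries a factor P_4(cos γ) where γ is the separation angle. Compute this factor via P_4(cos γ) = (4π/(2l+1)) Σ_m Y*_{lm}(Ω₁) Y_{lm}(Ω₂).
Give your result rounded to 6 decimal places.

Term-by-term m-sum for l=4 (normalisation 4π/9 = 1.396263):
  term(m=-4) = 0.00000 - 0.00000j   from Y*(Ω₁)=0.00000 - 0.00000j, Y(Ω₂)=0.22159 + 0.24422j
  term(m=-3) = 0.00000 - 0.00000j   from Y*(Ω₁)=-0.00000 + 0.00000j, Y(Ω₂)=-0.30097 - 0.21735j
  term(m=-2) = -0.00000 + 0.00000j   from Y*(Ω₁)=0.00007 - 0.00004j, Y(Ω₂)=-0.01127 - 0.00499j
  term(m=-1) = -0.00395 + 0.00028j   from Y*(Ω₁)=-0.01146 + 0.00328j, Y(Ω₂)=0.32485 + 0.06872j
  term(m=+0) = -0.04011 + 0.00000j   from Y*(Ω₁)=0.84612 + 0.00000j, Y(Ω₂)=-0.04741 + 0.00000j
  term(m=+1) = -0.00395 - 0.00028j   from Y*(Ω₁)=0.01146 + 0.00328j, Y(Ω₂)=-0.32485 + 0.06872j
  term(m=+2) = -0.00000 - 0.00000j   from Y*(Ω₁)=0.00007 + 0.00004j, Y(Ω₂)=-0.01127 + 0.00499j
  term(m=+3) = 0.00000 + 0.00000j   from Y*(Ω₁)=0.00000 + 0.00000j, Y(Ω₂)=0.30097 - 0.21735j
  term(m=+4) = 0.00000 + 0.00000j   from Y*(Ω₁)=0.00000 + 0.00000j, Y(Ω₂)=0.22159 - 0.24422j
Total Σ_m = -0.04801 - 0.00000j. Multiply by 1.396263: -0.06704 - 0.00000j. P_4(cos γ) = -0.067037

-0.067037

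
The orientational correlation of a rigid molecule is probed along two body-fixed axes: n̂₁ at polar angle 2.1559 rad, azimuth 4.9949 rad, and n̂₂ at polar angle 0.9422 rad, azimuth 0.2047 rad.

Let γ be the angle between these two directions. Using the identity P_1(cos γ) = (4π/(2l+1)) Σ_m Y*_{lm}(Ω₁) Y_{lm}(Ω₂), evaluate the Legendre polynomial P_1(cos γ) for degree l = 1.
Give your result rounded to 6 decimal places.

-0.272334

Summing Y*_{l m}(θ₁,φ₁)·Y_{l m}(θ₂,φ₂) over m ∈ [−1, 1]; prefactor 4π/(2·1+1) = 4.188790:
  term(m=-1) = (0.006257, -0.080246)   from Y*(Ω₁)=(0.080292, -0.276605), Y(Ω₂)=(0.273620, -0.056806)
  term(m=+0) = (-0.077528, -0.000000)   from Y*(Ω₁)=(-0.269848, -0.000000), Y(Ω₂)=(0.287303, 0.000000)
  term(m=+1) = (0.006257, 0.080246)   from Y*(Ω₁)=(-0.080292, -0.276605), Y(Ω₂)=(-0.273620, -0.056806)
Σ over m = (-0.065015, 0.000000); ×(4π/3) → (-0.272334, 0.000000). Real part: -0.272334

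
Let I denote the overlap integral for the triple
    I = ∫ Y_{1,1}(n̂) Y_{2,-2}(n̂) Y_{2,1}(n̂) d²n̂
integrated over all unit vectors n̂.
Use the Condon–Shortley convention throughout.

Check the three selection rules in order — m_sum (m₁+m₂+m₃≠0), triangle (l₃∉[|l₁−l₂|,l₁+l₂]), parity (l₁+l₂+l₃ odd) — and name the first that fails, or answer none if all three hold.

azimuthal sum: 1 − 2 + 1 = 0  ✓
1 ≤ 2 ≤ 3 (triangle on l)  ✓
L = 1 + 2 + 2 = 5 (odd)  ✗

parity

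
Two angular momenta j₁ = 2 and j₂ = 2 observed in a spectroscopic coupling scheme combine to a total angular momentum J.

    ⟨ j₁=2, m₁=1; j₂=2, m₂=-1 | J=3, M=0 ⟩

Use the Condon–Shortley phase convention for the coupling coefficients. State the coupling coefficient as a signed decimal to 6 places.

+0.632456

j₁+j₂−J=1  J+j₁−j₂=3  J−j₁+j₂=3  j₁+j₂+J+1=8
(j₁±m₁, j₂±m₂, J±M) = (3,1,1,3,3,3)
P² = 81/10
sum k=0..1:
  [0] +1/4 = 1/4
  [1] −1/36 = -1/36
S = 2/9
C² = P²·S² = 2/5 ; C = +0.632456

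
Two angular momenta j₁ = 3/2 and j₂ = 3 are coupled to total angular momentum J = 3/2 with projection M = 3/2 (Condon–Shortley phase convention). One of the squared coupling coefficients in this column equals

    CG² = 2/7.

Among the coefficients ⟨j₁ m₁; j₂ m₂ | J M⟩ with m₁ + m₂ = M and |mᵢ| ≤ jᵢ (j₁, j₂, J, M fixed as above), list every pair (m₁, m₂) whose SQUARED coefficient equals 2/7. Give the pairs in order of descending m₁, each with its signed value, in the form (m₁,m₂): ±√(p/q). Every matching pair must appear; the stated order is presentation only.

Admissible pairs with m₁+m₂ = M = 3/2: (-3/2,3), (-1/2,2), (1/2,1), (3/2,0)
  (m₁,m₂)=(3/2,0): CG² = 1/35, CG = +√(1/35)
  (m₁,m₂)=(1/2,1): CG² = 4/35, CG = −√(4/35)
  (m₁,m₂)=(-1/2,2): CG² = 2/7, CG = +√(2/7)   ← matches the target
  (m₁,m₂)=(-3/2,3): CG² = 4/7, CG = −√(4/7)
Pairs with CG² = 2/7: (-1/2,2): +√(2/7)

(-1/2,2): +√(2/7)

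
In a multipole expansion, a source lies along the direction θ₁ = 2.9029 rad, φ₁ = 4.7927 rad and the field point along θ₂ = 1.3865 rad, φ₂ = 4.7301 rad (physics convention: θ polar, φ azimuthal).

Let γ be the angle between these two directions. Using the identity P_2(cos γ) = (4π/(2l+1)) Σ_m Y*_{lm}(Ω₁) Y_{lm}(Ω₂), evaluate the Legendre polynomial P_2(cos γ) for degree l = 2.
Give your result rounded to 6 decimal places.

Addition theorem: P_2(cos γ) = (4π/5) Σ_m Y*_{lm}(Ω₁) Y_{lm}(Ω₂), m = −2…2:
  m=-2: (-0.021315-0.003453i) × (-0.373068+0.013220i) = +0.007998+0.001007i  (running Σ = +0.007998+0.001007i)
  m=-1: (-0.014238+0.176905i) × (+0.002465+0.139154i) = -0.024652-0.001545i  (running Σ = -0.016655-0.000539i)
  m=0: (+0.577892-0.000000i) × (-0.283617+0.000000i) = -0.163900+0.000000i  (running Σ = -0.180554-0.000539i)
  m=1: (+0.014238+0.176905i) × (-0.002465+0.139154i) = -0.024652+0.001545i  (running Σ = -0.205206+0.001007i)
  m=2: (-0.021315+0.003453i) × (-0.373068-0.013220i) = +0.007998-0.001007i  (running Σ = -0.197209+0.000000i)
Accumulated sum -0.197209+0.000000i; after 4π/(2l+1) scaling, -0.495640+0.000000i ⇒ P_2 = -0.495640

-0.495640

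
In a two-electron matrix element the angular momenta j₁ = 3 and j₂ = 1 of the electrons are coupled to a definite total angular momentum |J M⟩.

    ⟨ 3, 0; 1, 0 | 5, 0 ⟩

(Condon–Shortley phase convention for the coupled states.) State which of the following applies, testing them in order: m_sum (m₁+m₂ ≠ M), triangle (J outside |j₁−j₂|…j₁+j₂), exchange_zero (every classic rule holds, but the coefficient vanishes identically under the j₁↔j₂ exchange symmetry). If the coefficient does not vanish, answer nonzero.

triangle

m-sum: m₁+m₂ = 0+0 = 0, M = 0  ✓
triangle: need |j₁−j₂| ≤ J ≤ j₁+j₂, i.e. J ∈ [2, 4]; J = 5 is outside ✗ ⇒ coefficient is 0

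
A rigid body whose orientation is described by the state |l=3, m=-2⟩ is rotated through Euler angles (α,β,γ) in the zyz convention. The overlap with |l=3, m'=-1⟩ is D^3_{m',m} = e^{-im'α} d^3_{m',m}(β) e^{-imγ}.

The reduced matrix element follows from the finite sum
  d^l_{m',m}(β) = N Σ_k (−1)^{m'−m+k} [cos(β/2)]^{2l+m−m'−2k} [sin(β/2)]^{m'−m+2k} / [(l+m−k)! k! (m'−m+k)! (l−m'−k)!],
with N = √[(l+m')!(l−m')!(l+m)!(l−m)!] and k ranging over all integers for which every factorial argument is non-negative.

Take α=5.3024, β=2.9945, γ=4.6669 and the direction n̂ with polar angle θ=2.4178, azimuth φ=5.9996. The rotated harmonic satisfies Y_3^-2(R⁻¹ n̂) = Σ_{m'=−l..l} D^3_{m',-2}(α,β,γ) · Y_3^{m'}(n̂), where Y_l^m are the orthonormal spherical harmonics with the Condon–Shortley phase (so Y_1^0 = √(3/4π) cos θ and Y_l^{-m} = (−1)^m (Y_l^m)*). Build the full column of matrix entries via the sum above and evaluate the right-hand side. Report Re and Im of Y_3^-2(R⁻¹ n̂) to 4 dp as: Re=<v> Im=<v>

Re=-0.0030 Im=-0.2790

Need the full column D^3_{m',-2} for m'=−3..3 at α=5.3024, β=2.9945, γ=4.6669.
cos(β/2)=0.073480, sin(β/2)=0.997297
d^3_{-3,-2}: single k=1 term ⇒ +0.000005;  D = +0.000005+0.000001i
d^3_{-2,-2}: k∈[0..1] ⇒ +0.000000 -0.000145 = -0.000145;  D = -0.000067-0.000128i
d^3_{-1,-2}: k∈[0..1] ⇒ -0.000007 +0.002489 = +0.002482;  D = -0.001188+0.002179i
d^3_{0,-2}: k∈[0..1] ⇒ +0.000159 -0.029255 = -0.029096;  D = +0.028976-0.002643i
d^3_{1,-2}: k∈[0..1] ⇒ -0.002489 +0.229240 = +0.226752;  D = -0.142754-0.176175i
d^3_{2,-2}: k∈[0..1] ⇒ +0.026706 -0.983889 = -0.957184;  D = -0.282681+0.914490i
d^3_{3,-2}: single k=0 term ⇒ -0.177569;  D = -0.170143+0.050813i
Y_3^{m'}(θ=2.4178,φ=5.9996) and Σ D·Y over m':
  (+0.0000+0.0000i)·(+0.0799+0.0911i)  (-0.0001-0.0001i)·(-0.2832-0.1804i)  (-0.0012+0.0022i)·(+0.3713+0.1082i)  (+0.0290-0.0026i)·(+0.0539+0.0000i)  (-0.1428-0.1762i)·(-0.3713+0.1082i)  (-0.2827+0.9145i)·(-0.2832+0.1804i)  (-0.1701+0.0508i)·(-0.0799+0.0911i)
Y_3^-2(R⁻¹ n̂) = -0.003004-0.279030i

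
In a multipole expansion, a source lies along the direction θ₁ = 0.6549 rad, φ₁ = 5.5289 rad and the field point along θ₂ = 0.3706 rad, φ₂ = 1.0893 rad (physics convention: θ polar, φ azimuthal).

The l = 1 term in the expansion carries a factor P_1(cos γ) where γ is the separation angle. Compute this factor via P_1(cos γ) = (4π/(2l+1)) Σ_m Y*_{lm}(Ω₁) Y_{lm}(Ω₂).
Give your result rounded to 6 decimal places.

Summing Y*_{l m}(θ₁,φ₁)·Y_{l m}(θ₂,φ₂) over m ∈ [−1, 1]; prefactor 4π/(2·1+1) = 4.188790:
  [-1]  conj(Y_{1,-1})(Ω₁) = (0.153356, -0.144098) ; Y_{1,-1}(Ω₂) = (0.057948, -0.110902) ; Δ = (-0.007094, -0.025358)
  [+0]  conj(Y_{1,0})(Ω₁) = (0.387515, -0.000000) ; Y_{1,0}(Ω₂) = (0.455431, 0.000000) ; Δ = (0.176486, 0.000000)
  [+1]  conj(Y_{1,1})(Ω₁) = (-0.153356, -0.144098) ; Y_{1,1}(Ω₂) = (-0.057948, -0.110902) ; Δ = (-0.007094, 0.025358)
Total Σ_m = (0.162298, 0.000000). Multiply by 4.188790: (0.679833, 0.000000). P_1(cos γ) = 0.679833

0.679833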